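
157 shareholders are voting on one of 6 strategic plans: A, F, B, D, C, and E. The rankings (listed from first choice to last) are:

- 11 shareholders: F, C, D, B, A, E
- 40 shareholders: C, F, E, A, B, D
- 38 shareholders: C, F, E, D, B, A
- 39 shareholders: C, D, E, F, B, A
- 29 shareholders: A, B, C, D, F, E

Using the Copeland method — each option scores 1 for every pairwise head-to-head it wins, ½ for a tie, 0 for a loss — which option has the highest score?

C

A: loses to F, B, D, C, and E → score 0.
F: beats A, B, D, and E; loses to C → score 4.
B: beats A; loses to F, D, C, and E → score 1.
D: beats A, B, and E; loses to F and C → score 3.
C: beats A, F, B, D, and E → score 5.
E: beats A and B; loses to F, D, and C → score 2.
C has the best pairwise record.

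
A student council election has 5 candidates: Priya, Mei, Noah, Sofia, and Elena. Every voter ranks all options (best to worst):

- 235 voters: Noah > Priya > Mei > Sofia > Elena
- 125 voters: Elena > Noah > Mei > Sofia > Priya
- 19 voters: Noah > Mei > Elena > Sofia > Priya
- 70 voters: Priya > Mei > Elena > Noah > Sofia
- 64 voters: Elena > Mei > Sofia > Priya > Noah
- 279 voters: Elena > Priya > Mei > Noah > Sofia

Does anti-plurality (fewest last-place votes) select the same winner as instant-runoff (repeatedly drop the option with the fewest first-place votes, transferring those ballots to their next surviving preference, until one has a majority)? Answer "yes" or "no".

Anti-plurality — last-place votes: Priya 144, Mei 0, Noah 64, Sofia 349, Elena 235. Winner: Mei.
Instant-runoff — R1 Priya 70, Mei 0, Noah 254, Sofia 0, Elena 468 (Elena winner). Winner: Elena.
The two methods disagree.

no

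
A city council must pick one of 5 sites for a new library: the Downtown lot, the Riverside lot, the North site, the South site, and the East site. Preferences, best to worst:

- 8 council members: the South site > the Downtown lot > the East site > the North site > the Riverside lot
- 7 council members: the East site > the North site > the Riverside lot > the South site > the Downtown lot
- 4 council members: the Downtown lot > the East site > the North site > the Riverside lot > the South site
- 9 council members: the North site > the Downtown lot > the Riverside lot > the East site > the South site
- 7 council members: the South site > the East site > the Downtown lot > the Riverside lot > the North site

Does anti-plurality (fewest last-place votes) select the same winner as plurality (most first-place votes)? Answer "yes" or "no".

Anti-plurality — last-place votes: the Downtown lot 7, the Riverside lot 8, the North site 7, the South site 13, the East site 0. Winner: the East site.
Plurality — first-place votes: the Downtown lot 4, the Riverside lot 0, the North site 9, the South site 15, the East site 7. Winner: the South site.
The two methods disagree.

no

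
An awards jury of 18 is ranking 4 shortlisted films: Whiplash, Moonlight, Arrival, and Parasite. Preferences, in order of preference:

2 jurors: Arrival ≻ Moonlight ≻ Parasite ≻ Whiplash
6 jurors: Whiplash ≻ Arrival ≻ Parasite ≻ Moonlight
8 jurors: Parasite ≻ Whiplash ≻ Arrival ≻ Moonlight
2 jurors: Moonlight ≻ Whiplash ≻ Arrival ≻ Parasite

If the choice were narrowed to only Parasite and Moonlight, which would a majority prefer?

Voters preferring Parasite to Moonlight: 14; preferring Moonlight to Parasite: 4.
Parasite wins the head-to-head.

Parasite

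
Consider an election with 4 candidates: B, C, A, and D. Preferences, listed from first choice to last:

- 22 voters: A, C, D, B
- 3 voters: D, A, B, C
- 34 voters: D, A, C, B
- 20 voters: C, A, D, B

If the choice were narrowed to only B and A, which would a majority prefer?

A

Voters preferring B to A: 0; preferring A to B: 79.
A wins the head-to-head.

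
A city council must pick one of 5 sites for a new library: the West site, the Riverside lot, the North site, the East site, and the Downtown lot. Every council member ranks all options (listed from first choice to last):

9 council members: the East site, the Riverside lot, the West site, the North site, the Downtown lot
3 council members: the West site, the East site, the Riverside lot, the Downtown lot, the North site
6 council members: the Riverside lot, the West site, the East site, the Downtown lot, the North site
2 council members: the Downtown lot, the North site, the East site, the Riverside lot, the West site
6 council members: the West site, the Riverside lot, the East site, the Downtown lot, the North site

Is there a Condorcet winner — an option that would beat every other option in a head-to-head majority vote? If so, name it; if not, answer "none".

Checking pairwise contests:
the Riverside lot beats the West site 17–9.
the East site beats the Riverside lot 14–12.
the West site beats the North site 24–2.
the West site beats the East site 15–11.
the West site beats the Downtown lot 24–2.
Every option loses at least one head-to-head, so there is no Condorcet winner.

none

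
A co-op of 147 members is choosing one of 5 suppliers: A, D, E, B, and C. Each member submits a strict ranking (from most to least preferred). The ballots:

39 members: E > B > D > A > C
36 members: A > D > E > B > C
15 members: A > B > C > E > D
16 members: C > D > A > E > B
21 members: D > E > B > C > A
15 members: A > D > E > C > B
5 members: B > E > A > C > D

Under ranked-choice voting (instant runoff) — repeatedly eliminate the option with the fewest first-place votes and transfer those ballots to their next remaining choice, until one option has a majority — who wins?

A

Round 1: A 66, D 21, E 39, B 5, C 16. Eliminate B.
Round 2: A 66, D 21, E 44, C 16. Eliminate C.
Round 3: A 66, D 37, E 44. Eliminate D.
Round 4: A 82, E 65. A has a majority.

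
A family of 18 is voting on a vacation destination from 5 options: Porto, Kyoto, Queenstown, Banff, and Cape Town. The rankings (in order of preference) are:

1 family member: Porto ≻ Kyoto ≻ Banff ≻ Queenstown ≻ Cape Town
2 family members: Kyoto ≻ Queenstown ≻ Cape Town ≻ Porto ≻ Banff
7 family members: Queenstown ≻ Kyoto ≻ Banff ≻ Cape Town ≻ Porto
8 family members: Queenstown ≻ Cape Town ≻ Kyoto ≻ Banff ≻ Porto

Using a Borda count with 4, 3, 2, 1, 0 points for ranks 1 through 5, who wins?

Porto: 1·4 + 2·1 + 7·0 + 8·0 = 6
Kyoto: 1·3 + 2·4 + 7·3 + 8·2 = 48
Queenstown: 1·1 + 2·3 + 7·4 + 8·4 = 67
Banff: 1·2 + 2·0 + 7·2 + 8·1 = 24
Cape Town: 1·0 + 2·2 + 7·1 + 8·3 = 35
Queenstown has the highest Borda score (67).

Queenstown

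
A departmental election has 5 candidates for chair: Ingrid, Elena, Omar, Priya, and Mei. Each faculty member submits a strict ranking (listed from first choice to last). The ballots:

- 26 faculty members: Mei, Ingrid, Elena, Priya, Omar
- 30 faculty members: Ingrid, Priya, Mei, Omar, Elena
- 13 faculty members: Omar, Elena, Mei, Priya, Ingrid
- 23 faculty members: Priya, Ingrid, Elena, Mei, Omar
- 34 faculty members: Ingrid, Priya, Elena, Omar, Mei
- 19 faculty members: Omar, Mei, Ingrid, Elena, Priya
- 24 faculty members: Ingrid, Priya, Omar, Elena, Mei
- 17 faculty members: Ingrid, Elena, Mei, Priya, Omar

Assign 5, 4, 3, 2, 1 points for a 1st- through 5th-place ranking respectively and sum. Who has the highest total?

Ingrid

Ingrid: 26·4 + 30·5 + 13·1 + 23·4 + 34·5 + 19·3 + 24·5 + 17·5 = 791
Elena: 26·3 + 30·1 + 13·4 + 23·3 + 34·3 + 19·2 + 24·2 + 17·4 = 485
Omar: 26·1 + 30·2 + 13·5 + 23·1 + 34·2 + 19·5 + 24·3 + 17·1 = 426
Priya: 26·2 + 30·4 + 13·2 + 23·5 + 34·4 + 19·1 + 24·4 + 17·2 = 598
Mei: 26·5 + 30·3 + 13·3 + 23·2 + 34·1 + 19·4 + 24·1 + 17·3 = 490
Ingrid has the highest Borda score (791).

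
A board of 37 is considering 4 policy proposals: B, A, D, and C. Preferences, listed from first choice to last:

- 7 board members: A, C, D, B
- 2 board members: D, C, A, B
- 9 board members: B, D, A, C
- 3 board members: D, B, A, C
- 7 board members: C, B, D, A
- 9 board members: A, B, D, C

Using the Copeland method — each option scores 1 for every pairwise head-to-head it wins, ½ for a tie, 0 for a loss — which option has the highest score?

B: beats A, D, and C → score 3.
A: beats C; loses to B and D → score 1.
D: beats A and C; loses to B → score 2.
C: loses to B, A, and D → score 0.
B has the best pairwise record.

B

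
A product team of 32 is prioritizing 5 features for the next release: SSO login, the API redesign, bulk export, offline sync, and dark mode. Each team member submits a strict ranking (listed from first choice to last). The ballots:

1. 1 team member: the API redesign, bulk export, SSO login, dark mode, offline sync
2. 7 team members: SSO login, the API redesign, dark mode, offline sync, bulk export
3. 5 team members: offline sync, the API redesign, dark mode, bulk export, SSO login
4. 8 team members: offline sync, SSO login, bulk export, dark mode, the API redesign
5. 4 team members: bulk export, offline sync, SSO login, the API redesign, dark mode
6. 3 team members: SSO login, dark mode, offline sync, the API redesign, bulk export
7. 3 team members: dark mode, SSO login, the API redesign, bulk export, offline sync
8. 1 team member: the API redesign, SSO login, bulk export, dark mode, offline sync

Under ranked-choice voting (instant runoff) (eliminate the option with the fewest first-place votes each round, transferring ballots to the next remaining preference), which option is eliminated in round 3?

Round 1: SSO login 10, the API redesign 2, bulk export 4, offline sync 13, dark mode 3. Eliminate the API redesign.
Round 2: SSO login 11, bulk export 5, offline sync 13, dark mode 3. Eliminate dark mode.
Round 3: SSO login 14, bulk export 5, offline sync 13. Eliminate bulk export.

bulk export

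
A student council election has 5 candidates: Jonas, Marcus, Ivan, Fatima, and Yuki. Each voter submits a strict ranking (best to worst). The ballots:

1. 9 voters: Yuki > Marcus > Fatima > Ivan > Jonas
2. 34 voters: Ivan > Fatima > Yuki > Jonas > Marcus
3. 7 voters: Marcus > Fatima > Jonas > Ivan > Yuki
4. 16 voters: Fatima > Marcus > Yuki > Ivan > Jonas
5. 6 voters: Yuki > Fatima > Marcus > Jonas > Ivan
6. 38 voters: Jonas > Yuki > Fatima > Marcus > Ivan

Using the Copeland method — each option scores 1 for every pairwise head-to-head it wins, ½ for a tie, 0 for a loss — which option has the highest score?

Fatima

Jonas: beats Marcus; loses to Ivan, Fatima, and Yuki → score 1.
Marcus: beats Ivan; loses to Jonas, Fatima, and Yuki → score 1.
Ivan: beats Jonas; loses to Marcus, Fatima, and Yuki → score 1.
Fatima: beats Jonas, Marcus, Ivan, and Yuki → score 4.
Yuki: beats Jonas, Marcus, and Ivan; loses to Fatima → score 3.
Fatima has the best pairwise record.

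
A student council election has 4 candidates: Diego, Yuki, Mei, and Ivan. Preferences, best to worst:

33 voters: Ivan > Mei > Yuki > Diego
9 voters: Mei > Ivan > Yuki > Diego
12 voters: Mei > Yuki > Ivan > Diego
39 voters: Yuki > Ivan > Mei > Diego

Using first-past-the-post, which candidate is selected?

First-place votes: Diego 0, Yuki 39, Mei 21, Ivan 33.
Yuki has the most first-place votes.

Yuki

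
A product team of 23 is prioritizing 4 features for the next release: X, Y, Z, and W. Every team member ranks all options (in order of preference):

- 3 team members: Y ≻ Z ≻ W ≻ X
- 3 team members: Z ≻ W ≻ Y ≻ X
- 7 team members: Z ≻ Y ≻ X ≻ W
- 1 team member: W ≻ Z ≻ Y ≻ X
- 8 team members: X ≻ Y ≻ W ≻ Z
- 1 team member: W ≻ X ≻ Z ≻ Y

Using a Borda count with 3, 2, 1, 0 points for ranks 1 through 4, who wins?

Y

X: 3·0 + 3·0 + 7·1 + 1·0 + 8·3 + 1·2 = 33
Y: 3·3 + 3·1 + 7·2 + 1·1 + 8·2 + 1·0 = 43
Z: 3·2 + 3·3 + 7·3 + 1·2 + 8·0 + 1·1 = 39
W: 3·1 + 3·2 + 7·0 + 1·3 + 8·1 + 1·3 = 23
Y has the highest Borda score (43).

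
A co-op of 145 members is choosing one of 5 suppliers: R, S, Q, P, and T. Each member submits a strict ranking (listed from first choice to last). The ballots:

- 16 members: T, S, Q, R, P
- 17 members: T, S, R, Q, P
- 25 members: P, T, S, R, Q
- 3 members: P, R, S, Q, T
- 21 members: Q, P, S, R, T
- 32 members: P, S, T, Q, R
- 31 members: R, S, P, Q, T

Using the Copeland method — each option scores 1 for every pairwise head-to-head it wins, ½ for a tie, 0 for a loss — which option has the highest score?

P

R: beats Q; loses to S, P, and T → score 1.
S: beats R, Q, and T; loses to P → score 3.
Q: loses to R, S, P, and T → score 0.
P: beats R, S, Q, and T → score 4.
T: beats R and Q; loses to S and P → score 2.
P has the best pairwise record.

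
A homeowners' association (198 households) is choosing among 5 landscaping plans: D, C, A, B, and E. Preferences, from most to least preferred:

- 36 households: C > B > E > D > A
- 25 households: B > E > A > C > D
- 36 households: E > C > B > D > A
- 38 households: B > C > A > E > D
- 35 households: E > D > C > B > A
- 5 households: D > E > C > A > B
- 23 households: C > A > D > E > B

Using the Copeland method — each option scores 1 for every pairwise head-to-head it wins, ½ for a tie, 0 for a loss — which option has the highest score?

E

D: beats A; loses to C, B, and E → score 1.
C: beats D, A, and B; loses to E → score 3.
A: loses to D, C, B, and E → score 0.
B: beats D and A; ties E; loses to C → score 2.5.
E: beats D, C, and A; ties B → score 3.5.
E has the best pairwise record.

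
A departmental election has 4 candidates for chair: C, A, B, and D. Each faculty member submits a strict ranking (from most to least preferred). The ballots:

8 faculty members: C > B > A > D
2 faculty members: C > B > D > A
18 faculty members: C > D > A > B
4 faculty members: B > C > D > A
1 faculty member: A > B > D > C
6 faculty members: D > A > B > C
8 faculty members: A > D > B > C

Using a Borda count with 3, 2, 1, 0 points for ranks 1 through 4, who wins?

C: 8·3 + 2·3 + 18·3 + 4·2 + 1·0 + 6·0 + 8·0 = 92
A: 8·1 + 2·0 + 18·1 + 4·0 + 1·3 + 6·2 + 8·3 = 65
B: 8·2 + 2·2 + 18·0 + 4·3 + 1·2 + 6·1 + 8·1 = 48
D: 8·0 + 2·1 + 18·2 + 4·1 + 1·1 + 6·3 + 8·2 = 77
C has the highest Borda score (92).

C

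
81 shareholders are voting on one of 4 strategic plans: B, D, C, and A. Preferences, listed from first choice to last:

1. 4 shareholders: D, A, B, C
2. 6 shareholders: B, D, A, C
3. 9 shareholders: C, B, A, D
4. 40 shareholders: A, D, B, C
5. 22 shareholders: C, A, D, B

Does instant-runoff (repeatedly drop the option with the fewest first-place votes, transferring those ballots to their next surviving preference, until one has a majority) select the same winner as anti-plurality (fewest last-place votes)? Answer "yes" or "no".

yes

Instant-runoff — R1 B 6, D 4, C 31, A 40 (D out); R2 B 6, C 31, A 44 (A winner). Winner: A.
Anti-plurality — last-place votes: B 22, D 9, C 50, A 0. Winner: A.
The two methods agree.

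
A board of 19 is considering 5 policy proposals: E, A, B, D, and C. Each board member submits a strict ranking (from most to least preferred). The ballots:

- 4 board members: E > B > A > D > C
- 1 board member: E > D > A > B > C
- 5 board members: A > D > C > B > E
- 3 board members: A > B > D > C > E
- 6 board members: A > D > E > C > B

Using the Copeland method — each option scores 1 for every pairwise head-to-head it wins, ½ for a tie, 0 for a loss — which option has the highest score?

A

E: beats B and C; loses to A and D → score 2.
A: beats E, B, D, and C → score 4.
B: loses to E, A, D, and C → score 0.
D: beats E, B, and C; loses to A → score 3.
C: beats B; loses to E, A, and D → score 1.
A has the best pairwise record.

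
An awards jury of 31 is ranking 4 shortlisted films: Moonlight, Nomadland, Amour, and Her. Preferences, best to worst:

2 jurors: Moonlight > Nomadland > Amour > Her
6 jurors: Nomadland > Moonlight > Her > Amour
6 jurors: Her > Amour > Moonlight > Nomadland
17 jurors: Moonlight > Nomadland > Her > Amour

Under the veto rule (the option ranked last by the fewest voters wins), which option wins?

Last-place votes: Moonlight 0, Nomadland 6, Amour 23, Her 2.
Moonlight is ranked last by the fewest voters, so Moonlight wins.

Moonlight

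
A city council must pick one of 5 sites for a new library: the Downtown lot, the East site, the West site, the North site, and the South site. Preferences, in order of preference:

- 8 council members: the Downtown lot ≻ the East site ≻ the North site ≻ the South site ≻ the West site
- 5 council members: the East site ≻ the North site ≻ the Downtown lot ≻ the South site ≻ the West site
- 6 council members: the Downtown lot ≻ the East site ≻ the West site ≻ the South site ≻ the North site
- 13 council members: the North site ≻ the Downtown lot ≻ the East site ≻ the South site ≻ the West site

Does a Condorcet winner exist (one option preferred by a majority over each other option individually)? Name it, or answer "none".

Checking pairwise contests:
the North site beats the Downtown lot 18–14.
the Downtown lot beats the East site 27–5.
the Downtown lot beats the West site 32–0.
the East site beats the North site 19–13.
the Downtown lot beats the South site 32–0.
Every option loses at least one head-to-head, so there is no Condorcet winner.

none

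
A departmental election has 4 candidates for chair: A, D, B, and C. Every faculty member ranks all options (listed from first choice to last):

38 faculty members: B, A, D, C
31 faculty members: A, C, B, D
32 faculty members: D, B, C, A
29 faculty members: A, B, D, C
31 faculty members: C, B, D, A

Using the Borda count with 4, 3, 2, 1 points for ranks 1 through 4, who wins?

B

A: 38·3 + 31·4 + 32·1 + 29·4 + 31·1 = 417
D: 38·2 + 31·1 + 32·4 + 29·2 + 31·2 = 355
B: 38·4 + 31·2 + 32·3 + 29·3 + 31·3 = 490
C: 38·1 + 31·3 + 32·2 + 29·1 + 31·4 = 348
B has the highest Borda score (490).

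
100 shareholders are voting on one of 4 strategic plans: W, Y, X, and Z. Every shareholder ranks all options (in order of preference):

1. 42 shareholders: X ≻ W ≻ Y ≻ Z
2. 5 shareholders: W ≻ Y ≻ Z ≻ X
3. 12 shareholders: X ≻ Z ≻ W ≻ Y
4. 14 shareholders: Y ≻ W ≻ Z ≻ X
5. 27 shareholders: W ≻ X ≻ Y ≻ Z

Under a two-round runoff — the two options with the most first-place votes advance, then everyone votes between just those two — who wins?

X

Round 1 first-place votes: W 32, Y 14, X 54, Z 0.
X and W advance.
Runoff: X is preferred to W by 54 voters; W by 46.
X wins the runoff.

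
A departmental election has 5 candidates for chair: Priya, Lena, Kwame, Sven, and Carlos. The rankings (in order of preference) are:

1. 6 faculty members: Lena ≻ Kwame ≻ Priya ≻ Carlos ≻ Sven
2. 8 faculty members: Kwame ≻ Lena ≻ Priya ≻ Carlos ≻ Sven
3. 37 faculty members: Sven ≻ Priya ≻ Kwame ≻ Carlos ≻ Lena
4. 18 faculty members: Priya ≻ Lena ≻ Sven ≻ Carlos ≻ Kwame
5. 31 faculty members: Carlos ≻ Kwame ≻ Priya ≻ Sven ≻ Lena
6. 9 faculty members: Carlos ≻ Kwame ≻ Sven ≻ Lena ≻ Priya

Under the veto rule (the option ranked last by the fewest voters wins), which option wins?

Carlos

Last-place votes: Priya 9, Lena 68, Kwame 18, Sven 14, Carlos 0.
Carlos is ranked last by the fewest voters, so Carlos wins.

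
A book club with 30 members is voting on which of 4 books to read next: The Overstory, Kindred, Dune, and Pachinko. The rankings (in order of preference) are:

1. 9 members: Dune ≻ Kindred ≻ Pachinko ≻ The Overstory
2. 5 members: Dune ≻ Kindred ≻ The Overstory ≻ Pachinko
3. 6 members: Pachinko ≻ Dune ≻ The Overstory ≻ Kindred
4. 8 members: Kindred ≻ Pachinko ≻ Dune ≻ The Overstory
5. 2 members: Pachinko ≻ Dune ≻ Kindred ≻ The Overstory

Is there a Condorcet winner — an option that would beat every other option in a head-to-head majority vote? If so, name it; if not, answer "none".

Checking pairwise contests:
Kindred beats The Overstory 24–6.
Dune beats Kindred 22–8.
Pachinko beats Dune 16–14.
Kindred beats Pachinko 22–8.
Every option loses at least one head-to-head, so there is no Condorcet winner.

none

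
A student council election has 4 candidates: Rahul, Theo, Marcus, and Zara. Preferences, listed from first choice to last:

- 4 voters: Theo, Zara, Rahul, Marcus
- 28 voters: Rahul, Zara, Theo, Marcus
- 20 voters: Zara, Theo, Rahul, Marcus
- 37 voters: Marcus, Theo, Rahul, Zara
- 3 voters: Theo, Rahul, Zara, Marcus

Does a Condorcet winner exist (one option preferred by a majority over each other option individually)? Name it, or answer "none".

none

Checking pairwise contests:
Theo beats Rahul 64–28.
Zara beats Theo 48–44.
Rahul beats Marcus 55–37.
Rahul beats Zara 68–24.
Every option loses at least one head-to-head, so there is no Condorcet winner.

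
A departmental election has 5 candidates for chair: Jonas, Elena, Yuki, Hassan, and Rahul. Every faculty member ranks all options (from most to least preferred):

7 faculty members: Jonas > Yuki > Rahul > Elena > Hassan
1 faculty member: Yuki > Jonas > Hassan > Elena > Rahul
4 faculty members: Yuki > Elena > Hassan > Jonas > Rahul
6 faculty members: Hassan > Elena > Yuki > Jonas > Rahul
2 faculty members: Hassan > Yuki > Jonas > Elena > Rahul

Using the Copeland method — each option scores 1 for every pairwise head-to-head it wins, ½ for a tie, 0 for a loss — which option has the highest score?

Jonas: beats Rahul; ties Elena; loses to Yuki and Hassan → score 1.5.
Elena: beats Hassan and Rahul; ties Jonas; loses to Yuki → score 2.5.
Yuki: beats Jonas, Elena, Hassan, and Rahul → score 4.
Hassan: beats Jonas and Rahul; loses to Elena and Yuki → score 2.
Rahul: loses to Jonas, Elena, Yuki, and Hassan → score 0.
Yuki has the best pairwise record.

Yuki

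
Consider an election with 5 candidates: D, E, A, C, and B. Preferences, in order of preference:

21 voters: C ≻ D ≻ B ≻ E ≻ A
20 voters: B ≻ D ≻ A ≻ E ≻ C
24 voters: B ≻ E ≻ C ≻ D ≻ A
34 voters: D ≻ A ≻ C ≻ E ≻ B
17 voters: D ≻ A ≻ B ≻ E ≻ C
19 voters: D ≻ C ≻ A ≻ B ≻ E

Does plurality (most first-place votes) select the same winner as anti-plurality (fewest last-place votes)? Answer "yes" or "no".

Plurality — first-place votes: D 70, E 0, A 0, C 21, B 44. Winner: D.
Anti-plurality — last-place votes: D 0, E 19, A 45, C 37, B 34. Winner: D.
The two methods agree.

yes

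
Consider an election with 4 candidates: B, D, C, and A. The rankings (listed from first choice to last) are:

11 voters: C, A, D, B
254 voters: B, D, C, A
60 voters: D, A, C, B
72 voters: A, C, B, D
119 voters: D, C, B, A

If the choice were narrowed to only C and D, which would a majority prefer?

Voters preferring C to D: 83; preferring D to C: 433.
D wins the head-to-head.

D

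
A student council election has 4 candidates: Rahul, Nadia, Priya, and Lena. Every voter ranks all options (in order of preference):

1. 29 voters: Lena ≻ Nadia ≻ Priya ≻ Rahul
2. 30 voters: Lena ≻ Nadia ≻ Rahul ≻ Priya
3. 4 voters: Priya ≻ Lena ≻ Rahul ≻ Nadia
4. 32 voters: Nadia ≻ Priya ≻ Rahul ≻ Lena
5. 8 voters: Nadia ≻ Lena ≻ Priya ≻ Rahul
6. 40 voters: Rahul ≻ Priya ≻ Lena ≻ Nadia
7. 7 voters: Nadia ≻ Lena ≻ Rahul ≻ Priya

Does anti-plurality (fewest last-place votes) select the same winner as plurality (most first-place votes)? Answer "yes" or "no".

yes

Anti-plurality — last-place votes: Rahul 37, Nadia 44, Priya 37, Lena 32. Winner: Lena.
Plurality — first-place votes: Rahul 40, Nadia 47, Priya 4, Lena 59. Winner: Lena.
The two methods agree.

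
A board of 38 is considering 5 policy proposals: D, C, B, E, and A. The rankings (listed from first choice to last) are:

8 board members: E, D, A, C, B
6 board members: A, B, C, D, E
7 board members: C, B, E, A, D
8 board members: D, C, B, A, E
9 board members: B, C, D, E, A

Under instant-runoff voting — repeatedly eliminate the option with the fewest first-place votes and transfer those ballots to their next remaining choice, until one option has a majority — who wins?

Round 1: D 8, C 7, B 9, E 8, A 6. Eliminate A.
Round 2: D 8, C 7, B 15, E 8. Eliminate C.
Round 3: D 8, B 22, E 8. B has a majority.

B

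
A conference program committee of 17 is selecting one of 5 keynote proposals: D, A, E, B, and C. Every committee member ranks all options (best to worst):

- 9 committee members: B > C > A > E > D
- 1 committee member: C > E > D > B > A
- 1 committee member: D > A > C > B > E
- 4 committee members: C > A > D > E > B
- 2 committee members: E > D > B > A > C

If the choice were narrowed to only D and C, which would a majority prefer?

Voters preferring D to C: 3; preferring C to D: 14.
C wins the head-to-head.

C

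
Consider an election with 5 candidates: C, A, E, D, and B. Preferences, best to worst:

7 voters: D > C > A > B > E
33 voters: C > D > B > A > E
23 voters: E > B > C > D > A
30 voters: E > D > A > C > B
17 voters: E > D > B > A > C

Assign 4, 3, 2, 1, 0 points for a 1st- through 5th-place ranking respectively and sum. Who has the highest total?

D

C: 7·3 + 33·4 + 23·2 + 30·1 + 17·0 = 229
A: 7·2 + 33·1 + 23·0 + 30·2 + 17·1 = 124
E: 7·0 + 33·0 + 23·4 + 30·4 + 17·4 = 280
D: 7·4 + 33·3 + 23·1 + 30·3 + 17·3 = 291
B: 7·1 + 33·2 + 23·3 + 30·0 + 17·2 = 176
D has the highest Borda score (291).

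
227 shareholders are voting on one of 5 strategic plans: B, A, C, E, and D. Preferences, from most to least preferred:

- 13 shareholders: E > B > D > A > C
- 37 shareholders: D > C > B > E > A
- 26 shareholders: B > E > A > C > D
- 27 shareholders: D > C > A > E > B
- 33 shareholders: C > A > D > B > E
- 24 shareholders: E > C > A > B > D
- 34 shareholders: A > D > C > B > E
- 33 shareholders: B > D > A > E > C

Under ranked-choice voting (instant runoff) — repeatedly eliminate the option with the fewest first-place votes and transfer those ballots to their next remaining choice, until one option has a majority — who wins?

Round 1: B 59, A 34, C 33, E 37, D 64. Eliminate C.
Round 2: B 59, A 67, E 37, D 64. Eliminate E.
Round 3: B 72, A 91, D 64. Eliminate D.
Round 4: B 109, A 118. A has a majority.

A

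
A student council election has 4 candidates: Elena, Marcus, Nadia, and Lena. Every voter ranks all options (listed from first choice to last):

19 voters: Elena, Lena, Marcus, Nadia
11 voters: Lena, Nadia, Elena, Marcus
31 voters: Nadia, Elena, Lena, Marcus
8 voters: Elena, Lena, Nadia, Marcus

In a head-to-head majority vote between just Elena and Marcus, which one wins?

Elena

Voters preferring Elena to Marcus: 69; preferring Marcus to Elena: 0.
Elena wins the head-to-head.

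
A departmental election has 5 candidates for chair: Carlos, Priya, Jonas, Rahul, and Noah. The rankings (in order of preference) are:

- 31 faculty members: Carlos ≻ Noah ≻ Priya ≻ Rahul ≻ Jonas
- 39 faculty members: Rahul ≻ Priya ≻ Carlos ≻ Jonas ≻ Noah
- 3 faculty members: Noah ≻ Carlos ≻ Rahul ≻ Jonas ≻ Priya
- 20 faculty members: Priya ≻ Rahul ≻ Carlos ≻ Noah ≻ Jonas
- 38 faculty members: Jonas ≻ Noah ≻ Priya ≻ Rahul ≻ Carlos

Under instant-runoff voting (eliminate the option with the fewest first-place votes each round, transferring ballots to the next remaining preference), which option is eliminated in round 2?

Round 1: Carlos 31, Priya 20, Jonas 38, Rahul 39, Noah 3. Eliminate Noah.
Round 2: Carlos 34, Priya 20, Jonas 38, Rahul 39. Eliminate Priya.

Priya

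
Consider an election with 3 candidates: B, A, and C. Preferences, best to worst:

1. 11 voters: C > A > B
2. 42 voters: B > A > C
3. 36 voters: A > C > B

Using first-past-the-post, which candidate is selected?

B

First-place votes: B 42, A 36, C 11.
B has the most first-place votes.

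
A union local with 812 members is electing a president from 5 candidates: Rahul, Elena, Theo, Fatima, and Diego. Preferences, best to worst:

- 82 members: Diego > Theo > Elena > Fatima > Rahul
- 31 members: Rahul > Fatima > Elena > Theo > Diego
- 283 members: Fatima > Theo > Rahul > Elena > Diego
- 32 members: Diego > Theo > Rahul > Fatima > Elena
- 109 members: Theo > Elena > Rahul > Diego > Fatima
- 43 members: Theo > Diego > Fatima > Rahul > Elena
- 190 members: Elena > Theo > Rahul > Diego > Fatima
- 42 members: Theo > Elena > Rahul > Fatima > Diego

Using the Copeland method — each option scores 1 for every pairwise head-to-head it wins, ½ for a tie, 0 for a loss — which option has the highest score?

Rahul: beats Diego; loses to Elena, Theo, and Fatima → score 1.
Elena: beats Rahul, Fatima, and Diego; loses to Theo → score 3.
Theo: beats Rahul, Elena, Fatima, and Diego → score 4.
Fatima: beats Rahul; loses to Elena, Theo, and Diego → score 1.
Diego: beats Fatima; loses to Rahul, Elena, and Theo → score 1.
Theo has the best pairwise record.

Theo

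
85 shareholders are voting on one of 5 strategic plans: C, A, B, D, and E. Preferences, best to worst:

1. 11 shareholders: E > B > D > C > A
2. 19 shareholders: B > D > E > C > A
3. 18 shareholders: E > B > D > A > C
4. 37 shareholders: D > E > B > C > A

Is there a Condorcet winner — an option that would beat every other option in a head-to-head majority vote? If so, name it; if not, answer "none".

none

Checking pairwise contests:
B beats C 85–0.
C beats A 67–18.
E beats B 66–19.
B beats D 48–37.
D beats E 56–29.
Every option loses at least one head-to-head, so there is no Condorcet winner.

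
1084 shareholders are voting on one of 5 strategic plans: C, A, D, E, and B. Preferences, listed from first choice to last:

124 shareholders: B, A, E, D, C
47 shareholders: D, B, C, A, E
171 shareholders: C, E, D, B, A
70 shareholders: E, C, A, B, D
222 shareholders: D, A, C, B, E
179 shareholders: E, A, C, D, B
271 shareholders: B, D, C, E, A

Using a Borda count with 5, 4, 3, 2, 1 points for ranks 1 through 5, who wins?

D

C: 124·1 + 47·3 + 171·5 + 70·4 + 222·3 + 179·3 + 271·3 = 3416
A: 124·4 + 47·2 + 171·1 + 70·3 + 222·4 + 179·4 + 271·1 = 2846
D: 124·2 + 47·5 + 171·3 + 70·1 + 222·5 + 179·2 + 271·4 = 3618
E: 124·3 + 47·1 + 171·4 + 70·5 + 222·1 + 179·5 + 271·2 = 3112
B: 124·5 + 47·4 + 171·2 + 70·2 + 222·2 + 179·1 + 271·5 = 3268
D has the highest Borda score (3618).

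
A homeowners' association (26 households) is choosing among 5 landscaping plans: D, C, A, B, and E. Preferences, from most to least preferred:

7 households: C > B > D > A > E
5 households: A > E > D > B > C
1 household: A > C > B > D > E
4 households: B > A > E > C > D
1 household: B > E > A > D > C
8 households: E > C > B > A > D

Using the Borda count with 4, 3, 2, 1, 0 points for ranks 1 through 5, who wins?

D: 7·2 + 5·2 + 1·1 + 4·0 + 1·1 + 8·0 = 26
C: 7·4 + 5·0 + 1·3 + 4·1 + 1·0 + 8·3 = 59
A: 7·1 + 5·4 + 1·4 + 4·3 + 1·2 + 8·1 = 53
B: 7·3 + 5·1 + 1·2 + 4·4 + 1·4 + 8·2 = 64
E: 7·0 + 5·3 + 1·0 + 4·2 + 1·3 + 8·4 = 58
B has the highest Borda score (64).

B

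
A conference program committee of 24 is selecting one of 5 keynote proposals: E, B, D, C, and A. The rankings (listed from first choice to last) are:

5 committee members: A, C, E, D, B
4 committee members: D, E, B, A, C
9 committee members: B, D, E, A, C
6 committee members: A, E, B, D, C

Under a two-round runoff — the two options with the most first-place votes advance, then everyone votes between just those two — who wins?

Round 1 first-place votes: E 0, B 9, D 4, C 0, A 11.
A and B advance.
Runoff: A is preferred to B by 11 voters; B by 13.
B wins the runoff.

B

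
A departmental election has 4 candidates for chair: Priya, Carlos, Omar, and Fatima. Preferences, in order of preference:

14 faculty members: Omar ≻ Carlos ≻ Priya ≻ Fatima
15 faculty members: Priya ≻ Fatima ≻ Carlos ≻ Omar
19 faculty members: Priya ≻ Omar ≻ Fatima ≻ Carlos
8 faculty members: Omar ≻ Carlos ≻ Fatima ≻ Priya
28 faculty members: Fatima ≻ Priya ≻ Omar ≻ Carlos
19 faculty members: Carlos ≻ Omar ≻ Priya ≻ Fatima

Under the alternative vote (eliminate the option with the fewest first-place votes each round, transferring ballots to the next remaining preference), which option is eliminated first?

Round 1: Priya 34, Carlos 19, Omar 22, Fatima 28. Eliminate Carlos.

Carlos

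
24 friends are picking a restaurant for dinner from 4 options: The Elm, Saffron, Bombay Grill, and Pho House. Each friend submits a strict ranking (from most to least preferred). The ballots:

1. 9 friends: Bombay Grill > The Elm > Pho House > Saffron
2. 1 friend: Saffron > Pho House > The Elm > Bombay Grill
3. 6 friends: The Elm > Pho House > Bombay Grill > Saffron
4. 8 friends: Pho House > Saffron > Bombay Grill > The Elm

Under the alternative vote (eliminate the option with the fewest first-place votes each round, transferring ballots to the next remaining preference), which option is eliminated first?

Saffron

Round 1: The Elm 6, Saffron 1, Bombay Grill 9, Pho House 8. Eliminate Saffron.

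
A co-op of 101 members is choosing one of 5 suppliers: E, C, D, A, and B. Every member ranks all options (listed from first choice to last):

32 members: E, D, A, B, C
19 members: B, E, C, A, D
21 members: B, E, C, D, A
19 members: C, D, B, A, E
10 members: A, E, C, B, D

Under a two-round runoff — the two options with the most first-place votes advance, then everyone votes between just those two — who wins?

Round 1 first-place votes: E 32, C 19, D 0, A 10, B 40.
B and E advance.
Runoff: B is preferred to E by 59 voters; E by 42.
B wins the runoff.

B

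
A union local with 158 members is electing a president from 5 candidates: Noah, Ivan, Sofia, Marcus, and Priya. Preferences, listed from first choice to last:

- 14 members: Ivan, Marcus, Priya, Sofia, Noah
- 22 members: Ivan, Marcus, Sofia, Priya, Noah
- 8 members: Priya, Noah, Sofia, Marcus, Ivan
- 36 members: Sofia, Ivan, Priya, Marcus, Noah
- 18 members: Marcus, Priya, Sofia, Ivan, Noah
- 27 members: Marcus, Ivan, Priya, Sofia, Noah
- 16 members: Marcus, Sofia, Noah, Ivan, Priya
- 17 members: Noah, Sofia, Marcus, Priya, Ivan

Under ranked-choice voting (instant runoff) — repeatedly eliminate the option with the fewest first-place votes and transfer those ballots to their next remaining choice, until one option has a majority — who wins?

Round 1: Noah 17, Ivan 36, Sofia 36, Marcus 61, Priya 8. Eliminate Priya.
Round 2: Noah 25, Ivan 36, Sofia 36, Marcus 61. Eliminate Noah.
Round 3: Ivan 36, Sofia 61, Marcus 61. Eliminate Ivan.
Round 4: Sofia 61, Marcus 97. Marcus has a majority.

Marcus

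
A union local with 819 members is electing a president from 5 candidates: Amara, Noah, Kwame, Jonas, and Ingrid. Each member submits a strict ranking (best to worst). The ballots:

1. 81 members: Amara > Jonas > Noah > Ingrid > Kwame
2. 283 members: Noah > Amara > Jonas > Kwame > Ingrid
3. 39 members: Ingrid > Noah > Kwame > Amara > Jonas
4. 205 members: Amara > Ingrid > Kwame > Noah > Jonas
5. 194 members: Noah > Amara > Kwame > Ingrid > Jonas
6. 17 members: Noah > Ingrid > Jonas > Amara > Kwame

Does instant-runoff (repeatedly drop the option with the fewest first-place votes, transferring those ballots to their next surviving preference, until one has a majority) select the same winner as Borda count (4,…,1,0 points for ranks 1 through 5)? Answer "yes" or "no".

Instant-runoff — R1 Amara 286, Noah 494, Kwame 0, Jonas 0, Ingrid 39 (Noah winner). Winner: Noah.
Borda — scores: Amara 2631, Noah 2460, Kwame 1159, Jonas 843, Ingrid 1097. Winner: Amara.
The two methods disagree.

no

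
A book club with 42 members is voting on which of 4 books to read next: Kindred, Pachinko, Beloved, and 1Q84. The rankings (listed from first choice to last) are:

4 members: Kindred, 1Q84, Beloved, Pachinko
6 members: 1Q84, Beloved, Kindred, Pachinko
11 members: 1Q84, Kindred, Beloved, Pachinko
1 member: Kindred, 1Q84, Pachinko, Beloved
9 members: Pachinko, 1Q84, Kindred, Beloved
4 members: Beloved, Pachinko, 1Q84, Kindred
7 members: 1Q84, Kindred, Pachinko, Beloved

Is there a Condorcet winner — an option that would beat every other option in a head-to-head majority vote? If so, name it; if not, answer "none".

1Q84

1Q84 vs Kindred: 37–5 for 1Q84.
1Q84 vs Pachinko: 29–13 for 1Q84.
1Q84 vs Beloved: 38–4 for 1Q84.
1Q84 beats every other option head-to-head.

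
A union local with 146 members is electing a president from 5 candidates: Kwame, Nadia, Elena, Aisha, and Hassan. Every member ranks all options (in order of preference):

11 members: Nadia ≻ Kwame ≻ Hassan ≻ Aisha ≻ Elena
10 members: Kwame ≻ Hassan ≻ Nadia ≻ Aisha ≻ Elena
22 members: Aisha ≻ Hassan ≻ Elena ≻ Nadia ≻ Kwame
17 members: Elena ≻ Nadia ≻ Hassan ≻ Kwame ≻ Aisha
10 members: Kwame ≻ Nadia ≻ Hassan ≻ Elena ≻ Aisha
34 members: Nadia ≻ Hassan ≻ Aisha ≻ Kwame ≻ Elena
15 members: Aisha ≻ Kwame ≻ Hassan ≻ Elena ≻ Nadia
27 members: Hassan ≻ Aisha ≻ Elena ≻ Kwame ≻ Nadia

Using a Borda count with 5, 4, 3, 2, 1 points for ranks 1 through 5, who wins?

Hassan

Kwame: 11·4 + 10·5 + 22·1 + 17·2 + 10·5 + 34·2 + 15·4 + 27·2 = 382
Nadia: 11·5 + 10·3 + 22·2 + 17·4 + 10·4 + 34·5 + 15·1 + 27·1 = 449
Elena: 11·1 + 10·1 + 22·3 + 17·5 + 10·2 + 34·1 + 15·2 + 27·3 = 337
Aisha: 11·2 + 10·2 + 22·5 + 17·1 + 10·1 + 34·3 + 15·5 + 27·4 = 464
Hassan: 11·3 + 10·4 + 22·4 + 17·3 + 10·3 + 34·4 + 15·3 + 27·5 = 558
Hassan has the highest Borda score (558).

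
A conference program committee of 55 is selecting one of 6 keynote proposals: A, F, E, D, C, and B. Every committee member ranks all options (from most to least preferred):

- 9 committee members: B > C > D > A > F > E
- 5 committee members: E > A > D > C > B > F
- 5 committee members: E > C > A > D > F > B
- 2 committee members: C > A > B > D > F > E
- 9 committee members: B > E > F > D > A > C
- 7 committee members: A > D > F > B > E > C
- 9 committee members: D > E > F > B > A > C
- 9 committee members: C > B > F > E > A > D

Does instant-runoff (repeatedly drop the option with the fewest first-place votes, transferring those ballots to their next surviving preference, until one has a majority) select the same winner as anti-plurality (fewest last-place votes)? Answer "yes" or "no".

Instant-runoff — R1 A 7, F 0, E 10, D 9, C 11, B 18 (F out); R2 A 7, E 10, D 9, C 11, B 18 (A out); R3 E 10, D 16, C 11, B 18 (E out); R4 D 21, C 16, B 18 (C out); R5 D 26, B 29 (B winner). Winner: B.
Anti-plurality — last-place votes: A 0, F 5, E 11, D 9, C 25, B 5. Winner: A.
The two methods disagree.

no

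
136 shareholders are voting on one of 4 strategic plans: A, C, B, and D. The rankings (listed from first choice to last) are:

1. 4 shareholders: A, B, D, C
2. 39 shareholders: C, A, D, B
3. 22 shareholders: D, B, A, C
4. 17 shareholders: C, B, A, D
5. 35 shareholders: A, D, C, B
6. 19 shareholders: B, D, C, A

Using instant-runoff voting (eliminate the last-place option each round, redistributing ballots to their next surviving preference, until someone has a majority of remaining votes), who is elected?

D

Round 1: A 39, C 56, B 19, D 22. Eliminate B.
Round 2: A 39, C 56, D 41. Eliminate A.
Round 3: C 56, D 80. D has a majority.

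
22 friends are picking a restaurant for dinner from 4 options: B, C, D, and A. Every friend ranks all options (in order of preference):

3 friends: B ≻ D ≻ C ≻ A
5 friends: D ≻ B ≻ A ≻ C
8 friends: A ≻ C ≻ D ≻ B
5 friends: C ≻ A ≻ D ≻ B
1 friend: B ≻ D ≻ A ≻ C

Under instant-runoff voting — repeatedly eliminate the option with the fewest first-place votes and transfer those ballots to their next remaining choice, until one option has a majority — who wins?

A

Round 1: B 4, C 5, D 5, A 8. Eliminate B.
Round 2: C 5, D 9, A 8. Eliminate C.
Round 3: D 9, A 13. A has a majority.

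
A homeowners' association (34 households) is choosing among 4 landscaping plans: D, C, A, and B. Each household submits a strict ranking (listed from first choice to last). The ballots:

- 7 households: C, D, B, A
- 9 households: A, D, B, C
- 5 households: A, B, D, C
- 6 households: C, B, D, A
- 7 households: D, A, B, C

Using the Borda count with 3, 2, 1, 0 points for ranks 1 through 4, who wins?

D

D: 7·2 + 9·2 + 5·1 + 6·1 + 7·3 = 64
C: 7·3 + 9·0 + 5·0 + 6·3 + 7·0 = 39
A: 7·0 + 9·3 + 5·3 + 6·0 + 7·2 = 56
B: 7·1 + 9·1 + 5·2 + 6·2 + 7·1 = 45
D has the highest Borda score (64).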